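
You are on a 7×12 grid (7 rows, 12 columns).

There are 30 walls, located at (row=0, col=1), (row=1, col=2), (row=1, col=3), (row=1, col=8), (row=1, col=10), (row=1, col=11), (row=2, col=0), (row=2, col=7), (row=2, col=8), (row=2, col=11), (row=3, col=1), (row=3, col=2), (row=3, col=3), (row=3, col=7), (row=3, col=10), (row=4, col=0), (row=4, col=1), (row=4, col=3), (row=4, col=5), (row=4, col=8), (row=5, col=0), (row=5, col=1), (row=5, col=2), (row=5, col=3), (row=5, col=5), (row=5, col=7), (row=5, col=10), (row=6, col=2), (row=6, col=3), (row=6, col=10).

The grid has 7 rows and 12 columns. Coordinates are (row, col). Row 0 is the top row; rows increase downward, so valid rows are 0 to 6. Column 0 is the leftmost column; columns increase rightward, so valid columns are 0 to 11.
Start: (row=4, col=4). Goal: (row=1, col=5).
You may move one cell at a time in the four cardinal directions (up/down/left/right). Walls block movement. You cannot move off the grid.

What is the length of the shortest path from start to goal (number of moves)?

BFS from (row=4, col=4) until reaching (row=1, col=5):
  Distance 0: (row=4, col=4)
  Distance 1: (row=3, col=4), (row=5, col=4)
  Distance 2: (row=2, col=4), (row=3, col=5), (row=6, col=4)
  Distance 3: (row=1, col=4), (row=2, col=3), (row=2, col=5), (row=3, col=6), (row=6, col=5)
  Distance 4: (row=0, col=4), (row=1, col=5), (row=2, col=2), (row=2, col=6), (row=4, col=6), (row=6, col=6)  <- goal reached here
One shortest path (4 moves): (row=4, col=4) -> (row=3, col=4) -> (row=3, col=5) -> (row=2, col=5) -> (row=1, col=5)

Answer: Shortest path length: 4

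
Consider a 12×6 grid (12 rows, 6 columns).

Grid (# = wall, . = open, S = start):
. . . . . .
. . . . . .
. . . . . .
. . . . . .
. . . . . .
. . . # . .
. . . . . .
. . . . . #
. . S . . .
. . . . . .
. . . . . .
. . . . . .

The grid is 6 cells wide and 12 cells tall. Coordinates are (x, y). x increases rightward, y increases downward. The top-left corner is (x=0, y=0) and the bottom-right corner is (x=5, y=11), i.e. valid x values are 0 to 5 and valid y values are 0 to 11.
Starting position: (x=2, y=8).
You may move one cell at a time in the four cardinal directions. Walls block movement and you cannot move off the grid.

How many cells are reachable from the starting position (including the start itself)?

Answer: Reachable cells: 70

Derivation:
BFS flood-fill from (x=2, y=8):
  Distance 0: (x=2, y=8)
  Distance 1: (x=2, y=7), (x=1, y=8), (x=3, y=8), (x=2, y=9)
  Distance 2: (x=2, y=6), (x=1, y=7), (x=3, y=7), (x=0, y=8), (x=4, y=8), (x=1, y=9), (x=3, y=9), (x=2, y=10)
  Distance 3: (x=2, y=5), (x=1, y=6), (x=3, y=6), (x=0, y=7), (x=4, y=7), (x=5, y=8), (x=0, y=9), (x=4, y=9), (x=1, y=10), (x=3, y=10), (x=2, y=11)
  Distance 4: (x=2, y=4), (x=1, y=5), (x=0, y=6), (x=4, y=6), (x=5, y=9), (x=0, y=10), (x=4, y=10), (x=1, y=11), (x=3, y=11)
  Distance 5: (x=2, y=3), (x=1, y=4), (x=3, y=4), (x=0, y=5), (x=4, y=5), (x=5, y=6), (x=5, y=10), (x=0, y=11), (x=4, y=11)
  Distance 6: (x=2, y=2), (x=1, y=3), (x=3, y=3), (x=0, y=4), (x=4, y=4), (x=5, y=5), (x=5, y=11)
  Distance 7: (x=2, y=1), (x=1, y=2), (x=3, y=2), (x=0, y=3), (x=4, y=3), (x=5, y=4)
  Distance 8: (x=2, y=0), (x=1, y=1), (x=3, y=1), (x=0, y=2), (x=4, y=2), (x=5, y=3)
  Distance 9: (x=1, y=0), (x=3, y=0), (x=0, y=1), (x=4, y=1), (x=5, y=2)
  Distance 10: (x=0, y=0), (x=4, y=0), (x=5, y=1)
  Distance 11: (x=5, y=0)
Total reachable: 70 (grid has 70 open cells total)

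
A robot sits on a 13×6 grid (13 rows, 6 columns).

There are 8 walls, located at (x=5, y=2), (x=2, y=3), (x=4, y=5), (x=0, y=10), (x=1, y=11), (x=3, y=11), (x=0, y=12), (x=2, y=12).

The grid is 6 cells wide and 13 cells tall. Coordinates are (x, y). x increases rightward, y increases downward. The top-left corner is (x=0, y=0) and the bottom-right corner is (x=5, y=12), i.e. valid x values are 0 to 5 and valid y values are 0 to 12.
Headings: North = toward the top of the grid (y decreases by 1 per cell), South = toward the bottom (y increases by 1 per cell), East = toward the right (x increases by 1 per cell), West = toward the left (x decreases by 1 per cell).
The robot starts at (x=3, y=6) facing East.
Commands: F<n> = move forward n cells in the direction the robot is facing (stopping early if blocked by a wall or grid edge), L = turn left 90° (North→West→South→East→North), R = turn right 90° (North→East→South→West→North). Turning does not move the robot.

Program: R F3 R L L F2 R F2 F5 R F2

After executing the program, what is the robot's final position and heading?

Start: (x=3, y=6), facing East
  R: turn right, now facing South
  F3: move forward 3, now at (x=3, y=9)
  R: turn right, now facing West
  L: turn left, now facing South
  L: turn left, now facing East
  F2: move forward 2, now at (x=5, y=9)
  R: turn right, now facing South
  F2: move forward 2, now at (x=5, y=11)
  F5: move forward 1/5 (blocked), now at (x=5, y=12)
  R: turn right, now facing West
  F2: move forward 2, now at (x=3, y=12)
Final: (x=3, y=12), facing West

Answer: Final position: (x=3, y=12), facing West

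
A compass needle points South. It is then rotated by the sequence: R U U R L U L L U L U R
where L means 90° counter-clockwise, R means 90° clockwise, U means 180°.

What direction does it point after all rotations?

Start: South
  R (right (90° clockwise)) -> West
  U (U-turn (180°)) -> East
  U (U-turn (180°)) -> West
  R (right (90° clockwise)) -> North
  L (left (90° counter-clockwise)) -> West
  U (U-turn (180°)) -> East
  L (left (90° counter-clockwise)) -> North
  L (left (90° counter-clockwise)) -> West
  U (U-turn (180°)) -> East
  L (left (90° counter-clockwise)) -> North
  U (U-turn (180°)) -> South
  R (right (90° clockwise)) -> West
Final: West

Answer: Final heading: West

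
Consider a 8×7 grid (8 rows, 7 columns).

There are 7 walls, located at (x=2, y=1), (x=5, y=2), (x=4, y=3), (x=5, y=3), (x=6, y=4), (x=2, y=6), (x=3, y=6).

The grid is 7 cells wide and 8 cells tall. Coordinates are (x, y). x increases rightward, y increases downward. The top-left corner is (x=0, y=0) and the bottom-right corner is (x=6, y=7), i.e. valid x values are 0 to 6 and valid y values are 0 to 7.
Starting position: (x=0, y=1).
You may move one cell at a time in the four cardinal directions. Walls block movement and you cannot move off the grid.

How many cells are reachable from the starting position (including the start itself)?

Answer: Reachable cells: 49

Derivation:
BFS flood-fill from (x=0, y=1):
  Distance 0: (x=0, y=1)
  Distance 1: (x=0, y=0), (x=1, y=1), (x=0, y=2)
  Distance 2: (x=1, y=0), (x=1, y=2), (x=0, y=3)
  Distance 3: (x=2, y=0), (x=2, y=2), (x=1, y=3), (x=0, y=4)
  Distance 4: (x=3, y=0), (x=3, y=2), (x=2, y=3), (x=1, y=4), (x=0, y=5)
  Distance 5: (x=4, y=0), (x=3, y=1), (x=4, y=2), (x=3, y=3), (x=2, y=4), (x=1, y=5), (x=0, y=6)
  Distance 6: (x=5, y=0), (x=4, y=1), (x=3, y=4), (x=2, y=5), (x=1, y=6), (x=0, y=7)
  Distance 7: (x=6, y=0), (x=5, y=1), (x=4, y=4), (x=3, y=5), (x=1, y=7)
  Distance 8: (x=6, y=1), (x=5, y=4), (x=4, y=5), (x=2, y=7)
  Distance 9: (x=6, y=2), (x=5, y=5), (x=4, y=6), (x=3, y=7)
  Distance 10: (x=6, y=3), (x=6, y=5), (x=5, y=6), (x=4, y=7)
  Distance 11: (x=6, y=6), (x=5, y=7)
  Distance 12: (x=6, y=7)
Total reachable: 49 (grid has 49 open cells total)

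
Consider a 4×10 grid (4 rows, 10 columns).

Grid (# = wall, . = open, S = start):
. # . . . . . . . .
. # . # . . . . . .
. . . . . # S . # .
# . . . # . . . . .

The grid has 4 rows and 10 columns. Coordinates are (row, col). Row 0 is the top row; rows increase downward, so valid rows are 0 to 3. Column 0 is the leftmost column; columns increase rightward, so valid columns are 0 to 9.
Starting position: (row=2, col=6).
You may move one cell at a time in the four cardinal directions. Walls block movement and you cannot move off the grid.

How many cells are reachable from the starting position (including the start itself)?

BFS flood-fill from (row=2, col=6):
  Distance 0: (row=2, col=6)
  Distance 1: (row=1, col=6), (row=2, col=7), (row=3, col=6)
  Distance 2: (row=0, col=6), (row=1, col=5), (row=1, col=7), (row=3, col=5), (row=3, col=7)
  Distance 3: (row=0, col=5), (row=0, col=7), (row=1, col=4), (row=1, col=8), (row=3, col=8)
  Distance 4: (row=0, col=4), (row=0, col=8), (row=1, col=9), (row=2, col=4), (row=3, col=9)
  Distance 5: (row=0, col=3), (row=0, col=9), (row=2, col=3), (row=2, col=9)
  Distance 6: (row=0, col=2), (row=2, col=2), (row=3, col=3)
  Distance 7: (row=1, col=2), (row=2, col=1), (row=3, col=2)
  Distance 8: (row=2, col=0), (row=3, col=1)
  Distance 9: (row=1, col=0)
  Distance 10: (row=0, col=0)
Total reachable: 33 (grid has 33 open cells total)

Answer: Reachable cells: 33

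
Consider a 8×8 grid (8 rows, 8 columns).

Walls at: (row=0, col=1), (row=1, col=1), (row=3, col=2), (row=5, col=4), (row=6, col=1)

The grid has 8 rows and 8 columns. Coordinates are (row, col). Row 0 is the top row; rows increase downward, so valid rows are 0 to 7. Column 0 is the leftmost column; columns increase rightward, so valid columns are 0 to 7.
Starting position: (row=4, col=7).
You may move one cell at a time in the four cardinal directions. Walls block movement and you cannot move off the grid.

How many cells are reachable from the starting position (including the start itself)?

Answer: Reachable cells: 59

Derivation:
BFS flood-fill from (row=4, col=7):
  Distance 0: (row=4, col=7)
  Distance 1: (row=3, col=7), (row=4, col=6), (row=5, col=7)
  Distance 2: (row=2, col=7), (row=3, col=6), (row=4, col=5), (row=5, col=6), (row=6, col=7)
  Distance 3: (row=1, col=7), (row=2, col=6), (row=3, col=5), (row=4, col=4), (row=5, col=5), (row=6, col=6), (row=7, col=7)
  Distance 4: (row=0, col=7), (row=1, col=6), (row=2, col=5), (row=3, col=4), (row=4, col=3), (row=6, col=5), (row=7, col=6)
  Distance 5: (row=0, col=6), (row=1, col=5), (row=2, col=4), (row=3, col=3), (row=4, col=2), (row=5, col=3), (row=6, col=4), (row=7, col=5)
  Distance 6: (row=0, col=5), (row=1, col=4), (row=2, col=3), (row=4, col=1), (row=5, col=2), (row=6, col=3), (row=7, col=4)
  Distance 7: (row=0, col=4), (row=1, col=3), (row=2, col=2), (row=3, col=1), (row=4, col=0), (row=5, col=1), (row=6, col=2), (row=7, col=3)
  Distance 8: (row=0, col=3), (row=1, col=2), (row=2, col=1), (row=3, col=0), (row=5, col=0), (row=7, col=2)
  Distance 9: (row=0, col=2), (row=2, col=0), (row=6, col=0), (row=7, col=1)
  Distance 10: (row=1, col=0), (row=7, col=0)
  Distance 11: (row=0, col=0)
Total reachable: 59 (grid has 59 open cells total)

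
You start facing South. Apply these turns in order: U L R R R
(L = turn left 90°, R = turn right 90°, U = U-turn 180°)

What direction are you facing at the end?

Answer: Final heading: South

Derivation:
Start: South
  U (U-turn (180°)) -> North
  L (left (90° counter-clockwise)) -> West
  R (right (90° clockwise)) -> North
  R (right (90° clockwise)) -> East
  R (right (90° clockwise)) -> South
Final: South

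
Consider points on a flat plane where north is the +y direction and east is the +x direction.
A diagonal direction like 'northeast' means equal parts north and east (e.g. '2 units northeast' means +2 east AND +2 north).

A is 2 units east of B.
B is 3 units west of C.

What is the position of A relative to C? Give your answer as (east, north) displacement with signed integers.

Place C at the origin (east=0, north=0).
  B is 3 units west of C: delta (east=-3, north=+0); B at (east=-3, north=0).
  A is 2 units east of B: delta (east=+2, north=+0); A at (east=-1, north=0).
Therefore A relative to C: (east=-1, north=0).

Answer: A is at (east=-1, north=0) relative to C.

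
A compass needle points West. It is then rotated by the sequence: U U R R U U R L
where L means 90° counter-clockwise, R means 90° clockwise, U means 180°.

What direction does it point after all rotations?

Start: West
  U (U-turn (180°)) -> East
  U (U-turn (180°)) -> West
  R (right (90° clockwise)) -> North
  R (right (90° clockwise)) -> East
  U (U-turn (180°)) -> West
  U (U-turn (180°)) -> East
  R (right (90° clockwise)) -> South
  L (left (90° counter-clockwise)) -> East
Final: East

Answer: Final heading: East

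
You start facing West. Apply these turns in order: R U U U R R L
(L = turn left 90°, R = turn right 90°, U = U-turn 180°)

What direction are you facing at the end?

Answer: Final heading: West

Derivation:
Start: West
  R (right (90° clockwise)) -> North
  U (U-turn (180°)) -> South
  U (U-turn (180°)) -> North
  U (U-turn (180°)) -> South
  R (right (90° clockwise)) -> West
  R (right (90° clockwise)) -> North
  L (left (90° counter-clockwise)) -> West
Final: West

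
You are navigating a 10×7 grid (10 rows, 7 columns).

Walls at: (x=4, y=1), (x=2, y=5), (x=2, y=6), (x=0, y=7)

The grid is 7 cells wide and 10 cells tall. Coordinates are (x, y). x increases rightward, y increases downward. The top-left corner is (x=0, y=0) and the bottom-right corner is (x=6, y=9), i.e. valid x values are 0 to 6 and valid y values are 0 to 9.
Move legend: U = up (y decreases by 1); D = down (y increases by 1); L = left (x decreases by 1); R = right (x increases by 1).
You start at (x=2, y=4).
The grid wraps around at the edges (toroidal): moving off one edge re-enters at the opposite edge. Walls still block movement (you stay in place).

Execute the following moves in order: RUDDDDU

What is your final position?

Start: (x=2, y=4)
  R (right): (x=2, y=4) -> (x=3, y=4)
  U (up): (x=3, y=4) -> (x=3, y=3)
  D (down): (x=3, y=3) -> (x=3, y=4)
  D (down): (x=3, y=4) -> (x=3, y=5)
  D (down): (x=3, y=5) -> (x=3, y=6)
  D (down): (x=3, y=6) -> (x=3, y=7)
  U (up): (x=3, y=7) -> (x=3, y=6)
Final: (x=3, y=6)

Answer: Final position: (x=3, y=6)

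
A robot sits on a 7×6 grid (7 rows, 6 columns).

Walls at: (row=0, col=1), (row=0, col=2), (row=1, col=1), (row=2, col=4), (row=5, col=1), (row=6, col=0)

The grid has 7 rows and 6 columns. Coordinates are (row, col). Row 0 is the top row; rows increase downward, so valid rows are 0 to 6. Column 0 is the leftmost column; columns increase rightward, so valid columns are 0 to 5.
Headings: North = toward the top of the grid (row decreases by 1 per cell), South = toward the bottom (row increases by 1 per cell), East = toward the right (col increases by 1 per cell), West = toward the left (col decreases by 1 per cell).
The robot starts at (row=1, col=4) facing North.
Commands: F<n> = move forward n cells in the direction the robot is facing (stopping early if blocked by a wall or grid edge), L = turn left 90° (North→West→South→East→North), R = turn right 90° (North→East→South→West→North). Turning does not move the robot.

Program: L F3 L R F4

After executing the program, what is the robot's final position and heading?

Start: (row=1, col=4), facing North
  L: turn left, now facing West
  F3: move forward 2/3 (blocked), now at (row=1, col=2)
  L: turn left, now facing South
  R: turn right, now facing West
  F4: move forward 0/4 (blocked), now at (row=1, col=2)
Final: (row=1, col=2), facing West

Answer: Final position: (row=1, col=2), facing West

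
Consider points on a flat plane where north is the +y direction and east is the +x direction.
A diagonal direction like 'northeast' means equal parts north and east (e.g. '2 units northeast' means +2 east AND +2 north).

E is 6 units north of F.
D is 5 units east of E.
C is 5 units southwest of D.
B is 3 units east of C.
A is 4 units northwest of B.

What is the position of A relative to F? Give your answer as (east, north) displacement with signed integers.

Answer: A is at (east=-1, north=5) relative to F.

Derivation:
Place F at the origin (east=0, north=0).
  E is 6 units north of F: delta (east=+0, north=+6); E at (east=0, north=6).
  D is 5 units east of E: delta (east=+5, north=+0); D at (east=5, north=6).
  C is 5 units southwest of D: delta (east=-5, north=-5); C at (east=0, north=1).
  B is 3 units east of C: delta (east=+3, north=+0); B at (east=3, north=1).
  A is 4 units northwest of B: delta (east=-4, north=+4); A at (east=-1, north=5).
Therefore A relative to F: (east=-1, north=5).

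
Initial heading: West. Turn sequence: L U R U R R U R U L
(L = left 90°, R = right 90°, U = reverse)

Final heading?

Answer: Final heading: East

Derivation:
Start: West
  L (left (90° counter-clockwise)) -> South
  U (U-turn (180°)) -> North
  R (right (90° clockwise)) -> East
  U (U-turn (180°)) -> West
  R (right (90° clockwise)) -> North
  R (right (90° clockwise)) -> East
  U (U-turn (180°)) -> West
  R (right (90° clockwise)) -> North
  U (U-turn (180°)) -> South
  L (left (90° counter-clockwise)) -> East
Final: East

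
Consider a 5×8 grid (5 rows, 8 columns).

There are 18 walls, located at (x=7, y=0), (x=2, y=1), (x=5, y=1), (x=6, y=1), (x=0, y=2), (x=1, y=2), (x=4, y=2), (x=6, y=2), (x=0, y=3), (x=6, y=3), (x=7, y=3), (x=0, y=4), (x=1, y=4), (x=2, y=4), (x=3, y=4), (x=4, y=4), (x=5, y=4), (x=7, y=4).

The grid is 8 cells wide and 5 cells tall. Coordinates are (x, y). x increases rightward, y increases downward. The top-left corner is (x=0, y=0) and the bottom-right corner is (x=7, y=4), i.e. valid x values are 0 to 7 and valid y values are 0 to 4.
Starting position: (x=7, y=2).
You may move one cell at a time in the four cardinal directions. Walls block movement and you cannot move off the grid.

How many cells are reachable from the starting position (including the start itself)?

BFS flood-fill from (x=7, y=2):
  Distance 0: (x=7, y=2)
  Distance 1: (x=7, y=1)
Total reachable: 2 (grid has 22 open cells total)

Answer: Reachable cells: 2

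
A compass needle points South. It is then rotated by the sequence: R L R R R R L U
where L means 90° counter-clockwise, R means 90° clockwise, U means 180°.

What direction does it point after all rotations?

Answer: Final heading: West

Derivation:
Start: South
  R (right (90° clockwise)) -> West
  L (left (90° counter-clockwise)) -> South
  R (right (90° clockwise)) -> West
  R (right (90° clockwise)) -> North
  R (right (90° clockwise)) -> East
  R (right (90° clockwise)) -> South
  L (left (90° counter-clockwise)) -> East
  U (U-turn (180°)) -> West
Final: West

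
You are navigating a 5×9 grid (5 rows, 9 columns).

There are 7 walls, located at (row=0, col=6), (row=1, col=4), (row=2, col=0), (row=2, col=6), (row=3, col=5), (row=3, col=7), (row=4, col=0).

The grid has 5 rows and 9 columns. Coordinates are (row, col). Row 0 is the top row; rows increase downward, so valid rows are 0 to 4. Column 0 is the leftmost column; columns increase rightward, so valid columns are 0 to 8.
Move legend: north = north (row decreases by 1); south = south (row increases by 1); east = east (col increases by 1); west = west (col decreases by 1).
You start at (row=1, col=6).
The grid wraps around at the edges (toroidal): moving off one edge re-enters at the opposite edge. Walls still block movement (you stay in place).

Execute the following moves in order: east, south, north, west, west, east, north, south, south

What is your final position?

Answer: Final position: (row=1, col=6)

Derivation:
Start: (row=1, col=6)
  east (east): (row=1, col=6) -> (row=1, col=7)
  south (south): (row=1, col=7) -> (row=2, col=7)
  north (north): (row=2, col=7) -> (row=1, col=7)
  west (west): (row=1, col=7) -> (row=1, col=6)
  west (west): (row=1, col=6) -> (row=1, col=5)
  east (east): (row=1, col=5) -> (row=1, col=6)
  north (north): blocked, stay at (row=1, col=6)
  south (south): blocked, stay at (row=1, col=6)
  south (south): blocked, stay at (row=1, col=6)
Final: (row=1, col=6)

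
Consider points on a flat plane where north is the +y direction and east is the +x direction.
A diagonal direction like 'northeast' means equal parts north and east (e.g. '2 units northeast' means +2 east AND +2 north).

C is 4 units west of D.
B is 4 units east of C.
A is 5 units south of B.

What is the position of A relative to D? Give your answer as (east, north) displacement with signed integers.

Answer: A is at (east=0, north=-5) relative to D.

Derivation:
Place D at the origin (east=0, north=0).
  C is 4 units west of D: delta (east=-4, north=+0); C at (east=-4, north=0).
  B is 4 units east of C: delta (east=+4, north=+0); B at (east=0, north=0).
  A is 5 units south of B: delta (east=+0, north=-5); A at (east=0, north=-5).
Therefore A relative to D: (east=0, north=-5).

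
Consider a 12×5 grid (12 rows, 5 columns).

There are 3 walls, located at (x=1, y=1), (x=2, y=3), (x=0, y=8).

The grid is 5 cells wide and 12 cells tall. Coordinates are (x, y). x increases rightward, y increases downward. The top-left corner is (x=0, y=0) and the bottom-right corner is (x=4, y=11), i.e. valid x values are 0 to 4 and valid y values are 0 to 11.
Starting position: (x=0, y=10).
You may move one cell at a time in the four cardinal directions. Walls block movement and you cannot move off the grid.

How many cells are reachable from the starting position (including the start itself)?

BFS flood-fill from (x=0, y=10):
  Distance 0: (x=0, y=10)
  Distance 1: (x=0, y=9), (x=1, y=10), (x=0, y=11)
  Distance 2: (x=1, y=9), (x=2, y=10), (x=1, y=11)
  Distance 3: (x=1, y=8), (x=2, y=9), (x=3, y=10), (x=2, y=11)
  Distance 4: (x=1, y=7), (x=2, y=8), (x=3, y=9), (x=4, y=10), (x=3, y=11)
  Distance 5: (x=1, y=6), (x=0, y=7), (x=2, y=7), (x=3, y=8), (x=4, y=9), (x=4, y=11)
  Distance 6: (x=1, y=5), (x=0, y=6), (x=2, y=6), (x=3, y=7), (x=4, y=8)
  Distance 7: (x=1, y=4), (x=0, y=5), (x=2, y=5), (x=3, y=6), (x=4, y=7)
  Distance 8: (x=1, y=3), (x=0, y=4), (x=2, y=4), (x=3, y=5), (x=4, y=6)
  Distance 9: (x=1, y=2), (x=0, y=3), (x=3, y=4), (x=4, y=5)
  Distance 10: (x=0, y=2), (x=2, y=2), (x=3, y=3), (x=4, y=4)
  Distance 11: (x=0, y=1), (x=2, y=1), (x=3, y=2), (x=4, y=3)
  Distance 12: (x=0, y=0), (x=2, y=0), (x=3, y=1), (x=4, y=2)
  Distance 13: (x=1, y=0), (x=3, y=0), (x=4, y=1)
  Distance 14: (x=4, y=0)
Total reachable: 57 (grid has 57 open cells total)

Answer: Reachable cells: 57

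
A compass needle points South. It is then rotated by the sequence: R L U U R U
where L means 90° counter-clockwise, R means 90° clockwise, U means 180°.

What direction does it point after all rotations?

Answer: Final heading: East

Derivation:
Start: South
  R (right (90° clockwise)) -> West
  L (left (90° counter-clockwise)) -> South
  U (U-turn (180°)) -> North
  U (U-turn (180°)) -> South
  R (right (90° clockwise)) -> West
  U (U-turn (180°)) -> East
Final: East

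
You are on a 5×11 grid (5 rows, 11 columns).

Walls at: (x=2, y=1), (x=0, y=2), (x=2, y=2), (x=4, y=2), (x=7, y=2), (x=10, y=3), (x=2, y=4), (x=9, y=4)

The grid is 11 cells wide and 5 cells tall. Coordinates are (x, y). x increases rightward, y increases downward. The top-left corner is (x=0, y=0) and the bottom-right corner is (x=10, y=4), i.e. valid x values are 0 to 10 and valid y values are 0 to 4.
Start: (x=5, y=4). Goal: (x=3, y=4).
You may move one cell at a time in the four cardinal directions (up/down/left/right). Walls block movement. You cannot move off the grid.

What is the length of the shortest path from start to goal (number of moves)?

BFS from (x=5, y=4) until reaching (x=3, y=4):
  Distance 0: (x=5, y=4)
  Distance 1: (x=5, y=3), (x=4, y=4), (x=6, y=4)
  Distance 2: (x=5, y=2), (x=4, y=3), (x=6, y=3), (x=3, y=4), (x=7, y=4)  <- goal reached here
One shortest path (2 moves): (x=5, y=4) -> (x=4, y=4) -> (x=3, y=4)

Answer: Shortest path length: 2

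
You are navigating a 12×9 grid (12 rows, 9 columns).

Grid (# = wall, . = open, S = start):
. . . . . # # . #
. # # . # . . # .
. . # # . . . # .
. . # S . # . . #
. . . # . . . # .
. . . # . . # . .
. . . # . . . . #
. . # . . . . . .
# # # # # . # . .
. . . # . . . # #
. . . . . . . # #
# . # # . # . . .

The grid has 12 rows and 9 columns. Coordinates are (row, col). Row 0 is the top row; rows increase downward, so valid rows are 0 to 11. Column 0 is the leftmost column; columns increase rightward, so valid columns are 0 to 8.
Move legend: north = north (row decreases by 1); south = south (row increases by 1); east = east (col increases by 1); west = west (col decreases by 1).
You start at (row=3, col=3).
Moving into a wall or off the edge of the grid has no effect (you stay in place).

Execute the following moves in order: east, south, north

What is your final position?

Start: (row=3, col=3)
  east (east): (row=3, col=3) -> (row=3, col=4)
  south (south): (row=3, col=4) -> (row=4, col=4)
  north (north): (row=4, col=4) -> (row=3, col=4)
Final: (row=3, col=4)

Answer: Final position: (row=3, col=4)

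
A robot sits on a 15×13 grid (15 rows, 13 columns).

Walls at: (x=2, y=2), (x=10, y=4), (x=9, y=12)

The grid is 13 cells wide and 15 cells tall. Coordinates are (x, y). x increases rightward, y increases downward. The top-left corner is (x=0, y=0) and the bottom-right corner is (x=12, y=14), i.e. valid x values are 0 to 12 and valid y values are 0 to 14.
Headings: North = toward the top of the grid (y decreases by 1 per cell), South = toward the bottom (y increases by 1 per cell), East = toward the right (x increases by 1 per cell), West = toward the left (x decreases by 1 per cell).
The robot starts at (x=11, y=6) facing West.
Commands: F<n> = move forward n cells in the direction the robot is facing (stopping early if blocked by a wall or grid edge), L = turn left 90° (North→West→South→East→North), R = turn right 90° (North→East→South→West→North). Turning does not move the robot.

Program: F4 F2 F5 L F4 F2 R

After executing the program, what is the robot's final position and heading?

Answer: Final position: (x=0, y=12), facing West

Derivation:
Start: (x=11, y=6), facing West
  F4: move forward 4, now at (x=7, y=6)
  F2: move forward 2, now at (x=5, y=6)
  F5: move forward 5, now at (x=0, y=6)
  L: turn left, now facing South
  F4: move forward 4, now at (x=0, y=10)
  F2: move forward 2, now at (x=0, y=12)
  R: turn right, now facing West
Final: (x=0, y=12), facing West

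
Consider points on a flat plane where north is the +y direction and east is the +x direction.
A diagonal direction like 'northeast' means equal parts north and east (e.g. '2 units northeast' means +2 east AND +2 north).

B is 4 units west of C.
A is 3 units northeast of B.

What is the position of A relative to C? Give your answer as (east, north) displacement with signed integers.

Answer: A is at (east=-1, north=3) relative to C.

Derivation:
Place C at the origin (east=0, north=0).
  B is 4 units west of C: delta (east=-4, north=+0); B at (east=-4, north=0).
  A is 3 units northeast of B: delta (east=+3, north=+3); A at (east=-1, north=3).
Therefore A relative to C: (east=-1, north=3).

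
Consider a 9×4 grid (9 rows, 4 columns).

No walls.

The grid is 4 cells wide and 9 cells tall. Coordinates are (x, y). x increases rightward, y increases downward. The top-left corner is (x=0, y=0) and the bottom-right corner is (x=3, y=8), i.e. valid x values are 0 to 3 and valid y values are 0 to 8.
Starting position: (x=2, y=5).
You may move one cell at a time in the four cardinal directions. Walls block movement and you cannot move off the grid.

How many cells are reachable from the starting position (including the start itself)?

Answer: Reachable cells: 36

Derivation:
BFS flood-fill from (x=2, y=5):
  Distance 0: (x=2, y=5)
  Distance 1: (x=2, y=4), (x=1, y=5), (x=3, y=5), (x=2, y=6)
  Distance 2: (x=2, y=3), (x=1, y=4), (x=3, y=4), (x=0, y=5), (x=1, y=6), (x=3, y=6), (x=2, y=7)
  Distance 3: (x=2, y=2), (x=1, y=3), (x=3, y=3), (x=0, y=4), (x=0, y=6), (x=1, y=7), (x=3, y=7), (x=2, y=8)
  Distance 4: (x=2, y=1), (x=1, y=2), (x=3, y=2), (x=0, y=3), (x=0, y=7), (x=1, y=8), (x=3, y=8)
  Distance 5: (x=2, y=0), (x=1, y=1), (x=3, y=1), (x=0, y=2), (x=0, y=8)
  Distance 6: (x=1, y=0), (x=3, y=0), (x=0, y=1)
  Distance 7: (x=0, y=0)
Total reachable: 36 (grid has 36 open cells total)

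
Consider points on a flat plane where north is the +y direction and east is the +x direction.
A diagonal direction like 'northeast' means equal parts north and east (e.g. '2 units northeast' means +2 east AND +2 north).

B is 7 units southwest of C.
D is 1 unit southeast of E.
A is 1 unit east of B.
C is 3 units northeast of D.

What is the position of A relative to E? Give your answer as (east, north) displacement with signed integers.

Place E at the origin (east=0, north=0).
  D is 1 unit southeast of E: delta (east=+1, north=-1); D at (east=1, north=-1).
  C is 3 units northeast of D: delta (east=+3, north=+3); C at (east=4, north=2).
  B is 7 units southwest of C: delta (east=-7, north=-7); B at (east=-3, north=-5).
  A is 1 unit east of B: delta (east=+1, north=+0); A at (east=-2, north=-5).
Therefore A relative to E: (east=-2, north=-5).

Answer: A is at (east=-2, north=-5) relative to E.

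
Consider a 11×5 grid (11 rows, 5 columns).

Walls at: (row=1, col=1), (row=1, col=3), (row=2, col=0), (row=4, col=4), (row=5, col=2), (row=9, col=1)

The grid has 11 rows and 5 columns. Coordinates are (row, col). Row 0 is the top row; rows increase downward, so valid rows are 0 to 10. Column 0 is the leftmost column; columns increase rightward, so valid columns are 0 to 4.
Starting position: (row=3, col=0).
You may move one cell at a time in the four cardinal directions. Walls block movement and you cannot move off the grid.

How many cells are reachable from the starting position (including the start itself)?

BFS flood-fill from (row=3, col=0):
  Distance 0: (row=3, col=0)
  Distance 1: (row=3, col=1), (row=4, col=0)
  Distance 2: (row=2, col=1), (row=3, col=2), (row=4, col=1), (row=5, col=0)
  Distance 3: (row=2, col=2), (row=3, col=3), (row=4, col=2), (row=5, col=1), (row=6, col=0)
  Distance 4: (row=1, col=2), (row=2, col=3), (row=3, col=4), (row=4, col=3), (row=6, col=1), (row=7, col=0)
  Distance 5: (row=0, col=2), (row=2, col=4), (row=5, col=3), (row=6, col=2), (row=7, col=1), (row=8, col=0)
  Distance 6: (row=0, col=1), (row=0, col=3), (row=1, col=4), (row=5, col=4), (row=6, col=3), (row=7, col=2), (row=8, col=1), (row=9, col=0)
  Distance 7: (row=0, col=0), (row=0, col=4), (row=6, col=4), (row=7, col=3), (row=8, col=2), (row=10, col=0)
  Distance 8: (row=1, col=0), (row=7, col=4), (row=8, col=3), (row=9, col=2), (row=10, col=1)
  Distance 9: (row=8, col=4), (row=9, col=3), (row=10, col=2)
  Distance 10: (row=9, col=4), (row=10, col=3)
  Distance 11: (row=10, col=4)
Total reachable: 49 (grid has 49 open cells total)

Answer: Reachable cells: 49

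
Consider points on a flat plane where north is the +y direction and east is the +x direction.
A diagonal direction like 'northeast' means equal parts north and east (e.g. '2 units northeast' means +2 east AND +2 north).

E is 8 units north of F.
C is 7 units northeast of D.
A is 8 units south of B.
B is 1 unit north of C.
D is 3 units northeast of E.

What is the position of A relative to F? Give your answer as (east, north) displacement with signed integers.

Answer: A is at (east=10, north=11) relative to F.

Derivation:
Place F at the origin (east=0, north=0).
  E is 8 units north of F: delta (east=+0, north=+8); E at (east=0, north=8).
  D is 3 units northeast of E: delta (east=+3, north=+3); D at (east=3, north=11).
  C is 7 units northeast of D: delta (east=+7, north=+7); C at (east=10, north=18).
  B is 1 unit north of C: delta (east=+0, north=+1); B at (east=10, north=19).
  A is 8 units south of B: delta (east=+0, north=-8); A at (east=10, north=11).
Therefore A relative to F: (east=10, north=11).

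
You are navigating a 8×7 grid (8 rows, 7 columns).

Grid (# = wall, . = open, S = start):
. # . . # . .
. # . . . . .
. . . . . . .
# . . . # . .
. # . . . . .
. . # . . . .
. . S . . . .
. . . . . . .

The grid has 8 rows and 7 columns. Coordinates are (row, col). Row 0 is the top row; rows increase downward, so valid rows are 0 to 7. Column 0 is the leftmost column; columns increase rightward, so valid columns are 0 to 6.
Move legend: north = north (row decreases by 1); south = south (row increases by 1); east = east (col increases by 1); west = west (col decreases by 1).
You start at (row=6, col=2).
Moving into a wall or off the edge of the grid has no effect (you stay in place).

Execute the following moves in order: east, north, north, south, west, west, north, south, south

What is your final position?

Answer: Final position: (row=6, col=3)

Derivation:
Start: (row=6, col=2)
  east (east): (row=6, col=2) -> (row=6, col=3)
  north (north): (row=6, col=3) -> (row=5, col=3)
  north (north): (row=5, col=3) -> (row=4, col=3)
  south (south): (row=4, col=3) -> (row=5, col=3)
  west (west): blocked, stay at (row=5, col=3)
  west (west): blocked, stay at (row=5, col=3)
  north (north): (row=5, col=3) -> (row=4, col=3)
  south (south): (row=4, col=3) -> (row=5, col=3)
  south (south): (row=5, col=3) -> (row=6, col=3)
Final: (row=6, col=3)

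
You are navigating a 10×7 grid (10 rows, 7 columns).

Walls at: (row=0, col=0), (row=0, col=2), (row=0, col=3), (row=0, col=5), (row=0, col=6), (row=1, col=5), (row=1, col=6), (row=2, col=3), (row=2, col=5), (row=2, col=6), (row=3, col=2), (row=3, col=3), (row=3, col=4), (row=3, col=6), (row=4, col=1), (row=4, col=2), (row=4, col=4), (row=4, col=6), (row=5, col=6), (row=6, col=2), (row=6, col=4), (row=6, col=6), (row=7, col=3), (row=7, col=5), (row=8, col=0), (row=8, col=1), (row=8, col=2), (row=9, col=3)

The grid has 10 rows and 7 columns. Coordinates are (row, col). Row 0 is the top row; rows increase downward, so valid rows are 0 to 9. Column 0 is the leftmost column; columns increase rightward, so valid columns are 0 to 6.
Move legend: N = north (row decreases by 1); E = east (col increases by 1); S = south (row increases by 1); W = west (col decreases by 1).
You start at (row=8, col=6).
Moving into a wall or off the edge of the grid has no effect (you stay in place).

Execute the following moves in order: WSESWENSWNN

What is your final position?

Answer: Final position: (row=8, col=5)

Derivation:
Start: (row=8, col=6)
  W (west): (row=8, col=6) -> (row=8, col=5)
  S (south): (row=8, col=5) -> (row=9, col=5)
  E (east): (row=9, col=5) -> (row=9, col=6)
  S (south): blocked, stay at (row=9, col=6)
  W (west): (row=9, col=6) -> (row=9, col=5)
  E (east): (row=9, col=5) -> (row=9, col=6)
  N (north): (row=9, col=6) -> (row=8, col=6)
  S (south): (row=8, col=6) -> (row=9, col=6)
  W (west): (row=9, col=6) -> (row=9, col=5)
  N (north): (row=9, col=5) -> (row=8, col=5)
  N (north): blocked, stay at (row=8, col=5)
Final: (row=8, col=5)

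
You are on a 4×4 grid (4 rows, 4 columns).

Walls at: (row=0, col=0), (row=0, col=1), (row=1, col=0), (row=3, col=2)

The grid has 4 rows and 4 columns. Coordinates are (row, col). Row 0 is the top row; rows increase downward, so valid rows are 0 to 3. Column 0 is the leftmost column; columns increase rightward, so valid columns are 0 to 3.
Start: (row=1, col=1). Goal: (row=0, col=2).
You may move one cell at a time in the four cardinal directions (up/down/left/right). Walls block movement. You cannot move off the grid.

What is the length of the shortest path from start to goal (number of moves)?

Answer: Shortest path length: 2

Derivation:
BFS from (row=1, col=1) until reaching (row=0, col=2):
  Distance 0: (row=1, col=1)
  Distance 1: (row=1, col=2), (row=2, col=1)
  Distance 2: (row=0, col=2), (row=1, col=3), (row=2, col=0), (row=2, col=2), (row=3, col=1)  <- goal reached here
One shortest path (2 moves): (row=1, col=1) -> (row=1, col=2) -> (row=0, col=2)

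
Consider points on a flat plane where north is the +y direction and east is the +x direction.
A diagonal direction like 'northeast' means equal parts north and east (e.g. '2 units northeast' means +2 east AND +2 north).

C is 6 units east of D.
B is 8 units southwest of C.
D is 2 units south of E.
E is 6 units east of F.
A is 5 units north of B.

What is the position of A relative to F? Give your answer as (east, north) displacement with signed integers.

Answer: A is at (east=4, north=-5) relative to F.

Derivation:
Place F at the origin (east=0, north=0).
  E is 6 units east of F: delta (east=+6, north=+0); E at (east=6, north=0).
  D is 2 units south of E: delta (east=+0, north=-2); D at (east=6, north=-2).
  C is 6 units east of D: delta (east=+6, north=+0); C at (east=12, north=-2).
  B is 8 units southwest of C: delta (east=-8, north=-8); B at (east=4, north=-10).
  A is 5 units north of B: delta (east=+0, north=+5); A at (east=4, north=-5).
Therefore A relative to F: (east=4, north=-5).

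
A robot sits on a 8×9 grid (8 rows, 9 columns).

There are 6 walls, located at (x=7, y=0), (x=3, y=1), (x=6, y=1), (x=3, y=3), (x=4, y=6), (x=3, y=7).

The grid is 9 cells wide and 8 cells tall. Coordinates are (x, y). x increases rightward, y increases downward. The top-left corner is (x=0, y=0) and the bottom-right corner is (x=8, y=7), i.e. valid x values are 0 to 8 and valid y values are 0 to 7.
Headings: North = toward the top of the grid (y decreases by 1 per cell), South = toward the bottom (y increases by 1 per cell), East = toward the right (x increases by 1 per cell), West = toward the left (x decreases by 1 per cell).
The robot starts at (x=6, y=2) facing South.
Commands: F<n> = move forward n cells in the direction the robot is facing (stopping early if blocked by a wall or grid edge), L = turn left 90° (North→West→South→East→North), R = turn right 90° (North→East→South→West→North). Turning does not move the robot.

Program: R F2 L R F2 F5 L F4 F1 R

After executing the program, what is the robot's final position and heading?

Start: (x=6, y=2), facing South
  R: turn right, now facing West
  F2: move forward 2, now at (x=4, y=2)
  L: turn left, now facing South
  R: turn right, now facing West
  F2: move forward 2, now at (x=2, y=2)
  F5: move forward 2/5 (blocked), now at (x=0, y=2)
  L: turn left, now facing South
  F4: move forward 4, now at (x=0, y=6)
  F1: move forward 1, now at (x=0, y=7)
  R: turn right, now facing West
Final: (x=0, y=7), facing West

Answer: Final position: (x=0, y=7), facing West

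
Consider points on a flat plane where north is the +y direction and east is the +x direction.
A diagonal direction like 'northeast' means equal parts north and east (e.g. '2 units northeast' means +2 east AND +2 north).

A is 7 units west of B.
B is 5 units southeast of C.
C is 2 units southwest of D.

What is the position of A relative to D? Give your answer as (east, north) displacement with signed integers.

Answer: A is at (east=-4, north=-7) relative to D.

Derivation:
Place D at the origin (east=0, north=0).
  C is 2 units southwest of D: delta (east=-2, north=-2); C at (east=-2, north=-2).
  B is 5 units southeast of C: delta (east=+5, north=-5); B at (east=3, north=-7).
  A is 7 units west of B: delta (east=-7, north=+0); A at (east=-4, north=-7).
Therefore A relative to D: (east=-4, north=-7).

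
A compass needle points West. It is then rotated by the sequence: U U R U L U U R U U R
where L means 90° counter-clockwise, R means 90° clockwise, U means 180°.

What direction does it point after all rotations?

Answer: Final heading: West

Derivation:
Start: West
  U (U-turn (180°)) -> East
  U (U-turn (180°)) -> West
  R (right (90° clockwise)) -> North
  U (U-turn (180°)) -> South
  L (left (90° counter-clockwise)) -> East
  U (U-turn (180°)) -> West
  U (U-turn (180°)) -> East
  R (right (90° clockwise)) -> South
  U (U-turn (180°)) -> North
  U (U-turn (180°)) -> South
  R (right (90° clockwise)) -> West
Final: West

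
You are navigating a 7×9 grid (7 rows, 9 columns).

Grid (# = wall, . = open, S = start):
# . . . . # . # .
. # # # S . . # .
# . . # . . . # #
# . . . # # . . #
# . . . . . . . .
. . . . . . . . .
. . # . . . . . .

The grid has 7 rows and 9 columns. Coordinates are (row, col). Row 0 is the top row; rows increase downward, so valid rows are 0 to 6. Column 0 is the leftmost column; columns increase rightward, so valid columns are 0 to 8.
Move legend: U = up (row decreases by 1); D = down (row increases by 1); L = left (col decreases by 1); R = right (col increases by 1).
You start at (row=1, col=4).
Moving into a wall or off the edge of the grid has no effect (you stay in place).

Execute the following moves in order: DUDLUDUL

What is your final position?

Answer: Final position: (row=1, col=4)

Derivation:
Start: (row=1, col=4)
  D (down): (row=1, col=4) -> (row=2, col=4)
  U (up): (row=2, col=4) -> (row=1, col=4)
  D (down): (row=1, col=4) -> (row=2, col=4)
  L (left): blocked, stay at (row=2, col=4)
  U (up): (row=2, col=4) -> (row=1, col=4)
  D (down): (row=1, col=4) -> (row=2, col=4)
  U (up): (row=2, col=4) -> (row=1, col=4)
  L (left): blocked, stay at (row=1, col=4)
Final: (row=1, col=4)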